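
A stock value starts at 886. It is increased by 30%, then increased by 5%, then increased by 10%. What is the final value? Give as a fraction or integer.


Start: 886
Step 1: increase by 30% => multiply by 130/100
  886 * 130/100 = 5759/5
Step 2: increase by 5% => multiply by 105/100
  5759/5 * 105/100 = 120939/100
Step 3: increase by 10% => multiply by 110/100
  120939/100 * 110/100 = 1330329/1000
Final value = 1330329/1000

1330329/1000


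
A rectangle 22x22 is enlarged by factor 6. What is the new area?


Original dimensions: 22 x 22
Enlargement factor = 6
New width = 22 * 6 = 132
New height = 22 * 6 = 132
New area = 132 * 132 = 17424

17424


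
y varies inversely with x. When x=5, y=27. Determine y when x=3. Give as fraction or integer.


Inverse proportion: y = k/x
Find k: k = 5 * 27 = 135
Compute y at x=3: y = 135/3
y = 45

45


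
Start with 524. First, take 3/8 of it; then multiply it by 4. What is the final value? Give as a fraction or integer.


Start with 524.
Step 1: Take 3/8: 524 * 3/8 = 393/2
Step 2: Multiply by 4: 393/2 * 4 = 786
Final result = 786

786


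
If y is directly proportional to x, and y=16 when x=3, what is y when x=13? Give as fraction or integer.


Direct proportion: y = kx
Find k: k = 16/3 = 16/3
Compute y at x=13: y = 16/3 * 13
y = 208/3

208/3


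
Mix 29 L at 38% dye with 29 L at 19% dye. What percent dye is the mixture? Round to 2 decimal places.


Solute in mixture 1 = 38% of 29 L = 29*38/100 = 551/50 L
Solute in mixture 2 = 19% of 29 L = 29*19/100 = 551/100 L
Total solute = 551/50 + 551/100 = 1653/100 L
Total volume = 29 + 29 = 58 L
Final concentration = 1653/100/58 * 100 = 28.50%

28.50


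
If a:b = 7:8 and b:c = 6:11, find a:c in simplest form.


Given a:b = 7:8 and b:c = 6:11
Make b consistent. Multiply first ratio by 6: a:b = 42:48
Multiply second ratio by 8: b:c = 48:88
Now b = 48 in both, so a:b:c = 42:48:88
Therefore a:c = 42:88
Simplify by GCD: a:c = 21:44

21:44


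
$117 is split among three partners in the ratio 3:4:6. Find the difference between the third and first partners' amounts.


Total parts = 3 + 4 + 6 = 13
Value per part = 117 / 13 = 9
Shares: 3*9=27, 4*9=36, 6*9=54
Third share = 54, first share = 27
Difference = |54 - 27| = 27

27


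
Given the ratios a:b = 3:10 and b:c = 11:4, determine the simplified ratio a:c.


Given a:b = 3:10 and b:c = 11:4
Make b consistent. Multiply first ratio by 11: a:b = 33:110
Multiply second ratio by 10: b:c = 110:40
Now b = 110 in both, so a:b:c = 33:110:40
Therefore a:c = 33:40
Simplify by GCD: a:c = 33:40

33:40


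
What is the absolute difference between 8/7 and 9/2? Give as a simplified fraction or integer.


Simplify: 8/7 = 8/7 and 9/2 = 9/2
Find common denominator: LCD = 14
Convert: 16/14 and 63/14
Difference = |16 - 63|/14 = 47/14
Simplified = 47/14

47/14


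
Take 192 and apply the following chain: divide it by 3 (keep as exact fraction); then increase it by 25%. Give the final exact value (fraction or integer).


Start with 192.
Step 1: Divide by 3: 192 / 3 = 64
Step 2: Increase by 25%: 64 * 125/100 = 80
Final result = 80

80


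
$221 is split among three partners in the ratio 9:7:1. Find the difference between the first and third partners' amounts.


Total parts = 9 + 7 + 1 = 17
Value per part = 221 / 17 = 13
Shares: 9*13=117, 7*13=91, 1*13=13
First share = 117, third share = 13
Difference = |117 - 13| = 104

104


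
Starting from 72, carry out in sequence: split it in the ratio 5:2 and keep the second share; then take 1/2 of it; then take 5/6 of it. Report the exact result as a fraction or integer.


Start with 72.
Step 1: Split 5:2, second share = 72 * 2/7 = 144/7
Step 2: Take 1/2: 144/7 * 1/2 = 72/7
Step 3: Take 5/6: 72/7 * 5/6 = 60/7
Final result = 60/7

60/7


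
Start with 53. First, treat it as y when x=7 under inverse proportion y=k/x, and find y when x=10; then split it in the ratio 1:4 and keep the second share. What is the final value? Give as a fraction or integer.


Start with 53.
Step 1: Inverse prop: k = (53)*7; new y = k/10 = 53*7/10 = 371/10
Step 2: Split 1:4, second share = 371/10 * 4/5 = 742/25
Final result = 742/25

742/25


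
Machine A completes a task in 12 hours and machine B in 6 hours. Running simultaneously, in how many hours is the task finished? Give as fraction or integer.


Rate of A = 1/12 job per hour
Rate of B = 1/6 job per hour
Combined rate = 1/12 + 1/6
Find common denominator: (6 + 12)/(12*6) = 18/72
Combined rate = 1/4 job per hour
Time together = 1 / (1/4) = 4 hours

4


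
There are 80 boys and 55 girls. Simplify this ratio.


Find GCD(80, 55)
GCD = 5
Divide both by 5: 80/5 = 16, 55/5 = 11
Simplified ratio = 16:11

16:11


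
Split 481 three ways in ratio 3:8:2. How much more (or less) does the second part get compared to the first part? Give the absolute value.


Total parts = 3 + 8 + 2 = 13
Value per part = 481 / 13 = 37
Shares: 3*37=111, 8*37=296, 2*37=74
Second share = 296, first share = 111
Difference = |296 - 111| = 185

185


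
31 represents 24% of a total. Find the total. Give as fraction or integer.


Given: 31 is 24% of the whole
Set up: 31 = 24/100 * whole
whole = 31 * 100 / 24
whole = 3100 / 24
whole = 775/6

775/6


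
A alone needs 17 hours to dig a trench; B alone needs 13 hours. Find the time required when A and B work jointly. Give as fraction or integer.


Rate of A = 1/17 job per hour
Rate of B = 1/13 job per hour
Combined rate = 1/17 + 1/13
Find common denominator: (13 + 17)/(17*13) = 30/221
Combined rate = 30/221 job per hour
Time together = 1 / (30/221) = 221/30 hours

221/30


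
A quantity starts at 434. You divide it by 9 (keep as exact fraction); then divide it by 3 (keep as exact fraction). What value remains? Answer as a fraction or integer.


Start with 434.
Step 1: Divide by 9: 434 / 9 = 434/9
Step 2: Divide by 3: 434/9 / 3 = 434/27
Final result = 434/27

434/27


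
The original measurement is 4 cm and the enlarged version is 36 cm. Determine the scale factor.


Original length = 4 cm
Scaled length = 36 cm
Scale factor = 36 / 4
= 9

9


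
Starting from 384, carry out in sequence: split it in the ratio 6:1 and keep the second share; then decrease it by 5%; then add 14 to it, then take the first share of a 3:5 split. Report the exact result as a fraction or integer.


Start with 384.
Step 1: Split 6:1, second share = 384 * 1/7 = 384/7
Step 2: Decrease by 5%: 384/7 * 95/100 = 1824/35
Step 3: Add 14: 1824/35+14=2314/35; split 3:5 first = 2314/35*3/8 = 3471/140
Final result = 3471/140

3471/140


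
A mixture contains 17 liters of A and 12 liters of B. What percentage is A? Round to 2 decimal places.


Volume of A = 17 L
Volume of B = 12 L
Total volume = 17 + 12 = 29 L
Percentage of A = (17/29) * 100
= 58.62%

58.62


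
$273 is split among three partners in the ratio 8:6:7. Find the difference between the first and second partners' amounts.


Total parts = 8 + 6 + 7 = 21
Value per part = 273 / 21 = 13
Shares: 8*13=104, 6*13=78, 7*13=91
First share = 104, second share = 78
Difference = |104 - 78| = 26

26


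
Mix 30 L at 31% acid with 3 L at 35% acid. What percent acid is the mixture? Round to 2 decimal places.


Solute in mixture 1 = 31% of 30 L = 30*31/100 = 93/10 L
Solute in mixture 2 = 35% of 3 L = 3*35/100 = 21/20 L
Total solute = 93/10 + 21/20 = 207/20 L
Total volume = 30 + 3 = 33 L
Final concentration = 207/20/33 * 100 = 31.36%

31.36


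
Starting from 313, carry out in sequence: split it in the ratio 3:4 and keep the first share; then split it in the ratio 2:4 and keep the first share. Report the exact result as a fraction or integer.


Start with 313.
Step 1: Split 3:4, first share = 313 * 3/7 = 939/7
Step 2: Split 2:4, first share = 939/7 * 2/6 = 313/7
Final result = 313/7

313/7


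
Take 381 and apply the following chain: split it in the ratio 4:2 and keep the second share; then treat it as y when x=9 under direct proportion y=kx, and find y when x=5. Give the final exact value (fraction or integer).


Start with 381.
Step 1: Split 4:2, second share = 381 * 2/6 = 127
Step 2: Direct prop: k = (127)/9; new y = k*5 = 127*5/9 = 635/9
Final result = 635/9

635/9


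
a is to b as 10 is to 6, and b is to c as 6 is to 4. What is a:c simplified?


Given a:b = 10:6 and b:c = 6:4
Make b consistent. Multiply first ratio by 6: a:b = 60:36
Multiply second ratio by 6: b:c = 36:24
Now b = 36 in both, so a:b:c = 60:36:24
Therefore a:c = 60:24
Simplify by GCD: a:c = 5:2

5:2


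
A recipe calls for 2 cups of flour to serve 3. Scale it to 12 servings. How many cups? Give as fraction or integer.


Original: 2 cups for 3 servings
Target servings = 12
Scaling factor = 12/3
New amount = 2 * 12/3
= 24/3
= 8 cups

8


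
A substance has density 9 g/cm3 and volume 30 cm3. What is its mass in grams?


Using mass = density * volume
Density = 9 g/cm3
Volume = 30 cm3
Mass = 9 * 30
= 270 g

270


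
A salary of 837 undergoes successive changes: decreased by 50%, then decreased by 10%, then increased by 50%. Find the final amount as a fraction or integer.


Start: 837
Step 1: decrease by 50% => multiply by 50/100
  837 * 50/100 = 837/2
Step 2: decrease by 10% => multiply by 90/100
  837/2 * 90/100 = 7533/20
Step 3: increase by 50% => multiply by 150/100
  7533/20 * 150/100 = 22599/40
Final value = 22599/40

22599/40


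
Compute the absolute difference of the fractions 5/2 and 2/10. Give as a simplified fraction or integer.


Simplify: 5/2 = 5/2 and 2/10 = 1/5
Find common denominator: LCD = 10
Convert: 25/10 and 2/10
Difference = |25 - 2|/10 = 23/10
Simplified = 23/10

23/10


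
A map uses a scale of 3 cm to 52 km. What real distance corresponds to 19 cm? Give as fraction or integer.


Map scale: 3 cm = 52 km
Measured distance on map = 19 cm
Set up proportion: 19 * 52 / 3
= 988 / 3
= 988/3 km

988/3


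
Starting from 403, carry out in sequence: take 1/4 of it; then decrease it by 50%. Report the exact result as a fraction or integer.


Start with 403.
Step 1: Take 1/4: 403 * 1/4 = 403/4
Step 2: Decrease by 50%: 403/4 * 50/100 = 403/8
Final result = 403/8

403/8


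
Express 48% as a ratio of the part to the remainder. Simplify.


Part = 48%, Remainder = 52%
Ratio = 48:52
GCD(48, 52) = 4
Simplify: 12:13 = 12:13

12:13


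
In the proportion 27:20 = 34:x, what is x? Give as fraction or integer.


Setting up: 27/20 = 34/x
Cross multiply: 27 * x = 20 * 34
27x = 680
x = 680/27
x = 680/27

680/27


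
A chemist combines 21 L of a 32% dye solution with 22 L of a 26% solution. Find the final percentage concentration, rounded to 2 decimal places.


Solute in mixture 1 = 32% of 21 L = 21*32/100 = 168/25 L
Solute in mixture 2 = 26% of 22 L = 22*26/100 = 143/25 L
Total solute = 168/25 + 143/25 = 311/25 L
Total volume = 21 + 22 = 43 L
Final concentration = 311/25/43 * 100 = 28.93%

28.93


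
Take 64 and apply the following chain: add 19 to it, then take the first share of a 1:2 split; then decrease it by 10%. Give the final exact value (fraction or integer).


Start with 64.
Step 1: Add 19: 64+19=83; split 1:2 first = 83*1/3 = 83/3
Step 2: Decrease by 10%: 83/3 * 90/100 = 249/10
Final result = 249/10

249/10


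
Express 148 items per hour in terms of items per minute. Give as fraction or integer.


Converting from per hour to per minute
Rate = 148 items per hour
Divide by 60: 148/60
= 37/15 items per minute

37/15


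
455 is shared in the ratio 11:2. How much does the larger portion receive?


Total parts = 11 + 2 = 13
Value per part = 455 / 13 = 35
First share = 11 * 35 = 385
Second share = 2 * 35 = 70
Larger share = 385

385


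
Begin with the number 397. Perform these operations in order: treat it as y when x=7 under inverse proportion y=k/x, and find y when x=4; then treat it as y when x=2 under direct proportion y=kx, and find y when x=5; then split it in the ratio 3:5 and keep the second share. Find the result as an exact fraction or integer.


Start with 397.
Step 1: Inverse prop: k = (397)*7; new y = k/4 = 397*7/4 = 2779/4
Step 2: Direct prop: k = (2779/4)/2; new y = k*5 = 2779/4*5/2 = 13895/8
Step 3: Split 3:5, second share = 13895/8 * 5/8 = 69475/64
Final result = 69475/64

69475/64


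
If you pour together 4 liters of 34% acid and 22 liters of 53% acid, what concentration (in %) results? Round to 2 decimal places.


Solute in mixture 1 = 34% of 4 L = 4*34/100 = 34/25 L
Solute in mixture 2 = 53% of 22 L = 22*53/100 = 583/50 L
Total solute = 34/25 + 583/50 = 651/50 L
Total volume = 4 + 22 = 26 L
Final concentration = 651/50/26 * 100 = 50.08%

50.08


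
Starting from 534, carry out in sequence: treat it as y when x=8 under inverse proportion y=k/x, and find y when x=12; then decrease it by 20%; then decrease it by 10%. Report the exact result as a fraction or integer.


Start with 534.
Step 1: Inverse prop: k = (534)*8; new y = k/12 = 534*8/12 = 356
Step 2: Decrease by 20%: 356 * 80/100 = 1424/5
Step 3: Decrease by 10%: 1424/5 * 90/100 = 6408/25
Final result = 6408/25

6408/25


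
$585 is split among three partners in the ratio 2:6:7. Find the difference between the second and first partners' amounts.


Total parts = 2 + 6 + 7 = 15
Value per part = 585 / 15 = 39
Shares: 2*39=78, 6*39=234, 7*39=273
Second share = 234, first share = 78
Difference = |234 - 78| = 156

156


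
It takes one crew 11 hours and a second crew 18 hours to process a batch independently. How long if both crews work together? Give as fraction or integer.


Rate of A = 1/11 job per hour
Rate of B = 1/18 job per hour
Combined rate = 1/11 + 1/18
Find common denominator: (18 + 11)/(11*18) = 29/198
Combined rate = 29/198 job per hour
Time together = 1 / (29/198) = 198/29 hours

198/29


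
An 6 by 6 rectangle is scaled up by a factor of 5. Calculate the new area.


Original dimensions: 6 x 6
Enlargement factor = 5
New width = 6 * 5 = 30
New height = 6 * 5 = 30
New area = 30 * 30 = 900

900


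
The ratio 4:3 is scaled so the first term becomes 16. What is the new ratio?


Original ratio: 4:3
First term target: 16
Scale factor = 16 / 4 = 4
Multiply second term: 3 * 4 = 12
Equivalent ratio = 16:12

16:12


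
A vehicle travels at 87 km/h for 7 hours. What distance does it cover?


Using distance = speed * time
Speed = 87 km/h
Time = 7 hours
Distance = 87 * 7
= 609 km

609


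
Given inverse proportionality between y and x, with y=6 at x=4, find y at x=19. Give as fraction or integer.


Inverse proportion: y = k/x
Find k: k = 4 * 6 = 24
Compute y at x=19: y = 24/19
y = 24/19

24/19


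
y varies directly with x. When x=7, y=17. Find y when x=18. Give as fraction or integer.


Direct proportion: y = kx
Find k: k = 17/7 = 17/7
Compute y at x=18: y = 17/7 * 18
y = 306/7

306/7


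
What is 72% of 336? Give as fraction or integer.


Compute 72% of 336
Convert percentage: 72% = 72/100
Multiply: 336 * 72/100
= 24192/100
= 6048/25

6048/25


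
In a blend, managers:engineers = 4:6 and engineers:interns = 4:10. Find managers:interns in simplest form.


Given a:b = 4:6 and b:c = 4:10
Make b consistent. Multiply first ratio by 4: a:b = 16:24
Multiply second ratio by 6: b:c = 24:60
Now b = 24 in both, so a:b:c = 16:24:60
Therefore a:c = 16:60
Simplify by GCD: a:c = 4:15

4:15


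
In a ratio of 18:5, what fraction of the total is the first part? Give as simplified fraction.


Total parts = 18 + 5 = 23
First part fraction = 18/23
Simplify: 18/23 = 18/23

18/23


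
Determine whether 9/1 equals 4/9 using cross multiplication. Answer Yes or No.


Cross multiply to check 9/1 = 4/9
Left cross product: 9 * 9 = 81
Right cross product: 1 * 4 = 4
81 != 4
Not equal, so proportions differ => No

No


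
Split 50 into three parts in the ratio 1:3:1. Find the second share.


Ratio = 1:3:1
Total parts = 1 + 3 + 1 = 5
Value per part = 50 / 5 = 10
First share = 1 * 10 = 10
Middle share = 3 * 10 = 30
Third share = 1 * 10 = 10

30


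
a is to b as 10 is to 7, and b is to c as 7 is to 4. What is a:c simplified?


Given a:b = 10:7 and b:c = 7:4
Make b consistent. Multiply first ratio by 7: a:b = 70:49
Multiply second ratio by 7: b:c = 49:28
Now b = 49 in both, so a:b:c = 70:49:28
Therefore a:c = 70:28
Simplify by GCD: a:c = 5:2

5:2


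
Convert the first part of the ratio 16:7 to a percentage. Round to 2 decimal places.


Total parts = 16 + 7 = 23
First part fraction = 16/23
Percentage = (16/23) * 100
= 0.695652 * 100
= 69.57%

69.57


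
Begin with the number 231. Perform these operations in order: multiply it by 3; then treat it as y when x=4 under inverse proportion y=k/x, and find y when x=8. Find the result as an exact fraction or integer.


Start with 231.
Step 1: Multiply by 3: 231 * 3 = 693
Step 2: Inverse prop: k = (693)*4; new y = k/8 = 693*4/8 = 693/2
Final result = 693/2

693/2


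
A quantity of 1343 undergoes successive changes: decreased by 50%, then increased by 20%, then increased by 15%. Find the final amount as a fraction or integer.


Start: 1343
Step 1: decrease by 50% => multiply by 50/100
  1343 * 50/100 = 1343/2
Step 2: increase by 20% => multiply by 120/100
  1343/2 * 120/100 = 4029/5
Step 3: increase by 15% => multiply by 115/100
  4029/5 * 115/100 = 92667/100
Final value = 92667/100

92667/100


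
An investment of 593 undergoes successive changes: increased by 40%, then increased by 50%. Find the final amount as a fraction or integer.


Start: 593
Step 1: increase by 40% => multiply by 140/100
  593 * 140/100 = 4151/5
Step 2: increase by 50% => multiply by 150/100
  4151/5 * 150/100 = 12453/10
Final value = 12453/10

12453/10


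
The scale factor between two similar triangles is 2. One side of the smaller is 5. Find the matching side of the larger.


Similar triangles have proportional sides
Scale factor = 2
Smaller side = 5
Corresponding larger side = 5 * 2
= 10

10


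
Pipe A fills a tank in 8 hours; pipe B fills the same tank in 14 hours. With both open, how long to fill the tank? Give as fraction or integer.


Rate of A = 1/8 job per hour
Rate of B = 1/14 job per hour
Combined rate = 1/8 + 1/14
Find common denominator: (14 + 8)/(8*14) = 22/112
Combined rate = 11/56 job per hour
Time together = 1 / (11/56) = 56/11 hours

56/11


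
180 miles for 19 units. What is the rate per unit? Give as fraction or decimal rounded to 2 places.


Total miles = 180
Number of units = 19
Unit rate = 180 / 19
= 9.47 miles per unit

9.47


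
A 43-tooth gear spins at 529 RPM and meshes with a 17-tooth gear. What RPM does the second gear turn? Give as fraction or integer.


Gear ratio: teeth_A * RPM_A = teeth_B * RPM_B
43 * 529 = 17 * RPM_B
22747 = 17 * RPM_B
RPM_B = 22747 / 17
RPM_B = 22747/17

22747/17


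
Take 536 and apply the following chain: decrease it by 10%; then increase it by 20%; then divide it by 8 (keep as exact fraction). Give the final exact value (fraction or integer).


Start with 536.
Step 1: Decrease by 10%: 536 * 90/100 = 2412/5
Step 2: Increase by 20%: 2412/5 * 120/100 = 14472/25
Step 3: Divide by 8: 14472/25 / 8 = 1809/25
Final result = 1809/25

1809/25


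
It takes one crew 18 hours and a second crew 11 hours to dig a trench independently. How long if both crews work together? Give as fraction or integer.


Rate of A = 1/18 job per hour
Rate of B = 1/11 job per hour
Combined rate = 1/18 + 1/11
Find common denominator: (11 + 18)/(18*11) = 29/198
Combined rate = 29/198 job per hour
Time together = 1 / (29/198) = 198/29 hours

198/29


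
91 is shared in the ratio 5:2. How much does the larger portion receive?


Total parts = 5 + 2 = 7
Value per part = 91 / 7 = 13
First share = 5 * 13 = 65
Second share = 2 * 13 = 26
Larger share = 65

65


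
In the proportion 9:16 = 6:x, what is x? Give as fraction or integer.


Setting up: 9/16 = 6/x
Cross multiply: 9 * x = 16 * 6
9x = 96
x = 96/9
x = 32/3

32/3


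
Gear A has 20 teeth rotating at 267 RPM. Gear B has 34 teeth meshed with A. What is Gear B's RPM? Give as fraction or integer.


Gear ratio: teeth_A * RPM_A = teeth_B * RPM_B
20 * 267 = 34 * RPM_B
5340 = 34 * RPM_B
RPM_B = 5340 / 34
RPM_B = 2670/17

2670/17


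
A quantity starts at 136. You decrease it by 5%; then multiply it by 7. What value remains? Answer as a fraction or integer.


Start with 136.
Step 1: Decrease by 5%: 136 * 95/100 = 646/5
Step 2: Multiply by 7: 646/5 * 7 = 4522/5
Final result = 4522/5

4522/5


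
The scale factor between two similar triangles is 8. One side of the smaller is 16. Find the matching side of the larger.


Similar triangles have proportional sides
Scale factor = 8
Smaller side = 16
Corresponding larger side = 16 * 8
= 128

128


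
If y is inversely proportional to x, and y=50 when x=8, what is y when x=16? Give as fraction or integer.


Inverse proportion: y = k/x
Find k: k = 8 * 50 = 400
Compute y at x=16: y = 400/16
y = 25

25


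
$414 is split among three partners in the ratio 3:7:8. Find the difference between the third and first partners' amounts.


Total parts = 3 + 7 + 8 = 18
Value per part = 414 / 18 = 23
Shares: 3*23=69, 7*23=161, 8*23=184
Third share = 184, first share = 69
Difference = |184 - 69| = 115

115


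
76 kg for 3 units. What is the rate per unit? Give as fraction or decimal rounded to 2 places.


Total kg = 76
Number of units = 3
Unit rate = 76 / 3
= 25.33 kg per unit

25.33


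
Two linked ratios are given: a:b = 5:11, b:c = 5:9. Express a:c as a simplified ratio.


Given a:b = 5:11 and b:c = 5:9
Make b consistent. Multiply first ratio by 5: a:b = 25:55
Multiply second ratio by 11: b:c = 55:99
Now b = 55 in both, so a:b:c = 25:55:99
Therefore a:c = 25:99
Simplify by GCD: a:c = 25:99

25:99


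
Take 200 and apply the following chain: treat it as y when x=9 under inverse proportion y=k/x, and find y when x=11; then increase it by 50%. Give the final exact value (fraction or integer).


Start with 200.
Step 1: Inverse prop: k = (200)*9; new y = k/11 = 200*9/11 = 1800/11
Step 2: Increase by 50%: 1800/11 * 150/100 = 2700/11
Final result = 2700/11

2700/11


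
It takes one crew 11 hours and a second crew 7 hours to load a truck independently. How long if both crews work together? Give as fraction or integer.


Rate of A = 1/11 job per hour
Rate of B = 1/7 job per hour
Combined rate = 1/11 + 1/7
Find common denominator: (7 + 11)/(11*7) = 18/77
Combined rate = 18/77 job per hour
Time together = 1 / (18/77) = 77/18 hours

77/18


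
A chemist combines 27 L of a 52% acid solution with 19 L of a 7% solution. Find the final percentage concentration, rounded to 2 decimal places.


Solute in mixture 1 = 52% of 27 L = 27*52/100 = 351/25 L
Solute in mixture 2 = 7% of 19 L = 19*7/100 = 133/100 L
Total solute = 351/25 + 133/100 = 1537/100 L
Total volume = 27 + 19 = 46 L
Final concentration = 1537/100/46 * 100 = 33.41%

33.41


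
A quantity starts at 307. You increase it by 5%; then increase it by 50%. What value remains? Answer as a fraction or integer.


Start with 307.
Step 1: Increase by 5%: 307 * 105/100 = 6447/20
Step 2: Increase by 50%: 6447/20 * 150/100 = 19341/40
Final result = 19341/40

19341/40


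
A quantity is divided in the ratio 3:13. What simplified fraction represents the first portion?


Total parts = 3 + 13 = 16
First part fraction = 3/16
Simplify: 3/16 = 3/16

3/16


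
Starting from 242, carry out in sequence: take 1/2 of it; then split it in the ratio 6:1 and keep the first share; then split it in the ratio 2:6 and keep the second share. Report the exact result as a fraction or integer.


Start with 242.
Step 1: Take 1/2: 242 * 1/2 = 121
Step 2: Split 6:1, first share = 121 * 6/7 = 726/7
Step 3: Split 2:6, second share = 726/7 * 6/8 = 1089/14
Final result = 1089/14

1089/14


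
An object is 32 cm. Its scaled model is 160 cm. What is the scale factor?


Original length = 32 cm
Scaled length = 160 cm
Scale factor = 160 / 32
= 5

5


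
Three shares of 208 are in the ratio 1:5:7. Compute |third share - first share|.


Total parts = 1 + 5 + 7 = 13
Value per part = 208 / 13 = 16
Shares: 1*16=16, 5*16=80, 7*16=112
Third share = 112, first share = 16
Difference = |112 - 16| = 96

96


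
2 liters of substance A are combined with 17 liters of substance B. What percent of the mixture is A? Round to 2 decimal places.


Volume of A = 2 L
Volume of B = 17 L
Total volume = 2 + 17 = 19 L
Percentage of A = (2/19) * 100
= 10.53%

10.53


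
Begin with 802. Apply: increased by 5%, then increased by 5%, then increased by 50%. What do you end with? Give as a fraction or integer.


Start: 802
Step 1: increase by 5% => multiply by 105/100
  802 * 105/100 = 8421/10
Step 2: increase by 5% => multiply by 105/100
  8421/10 * 105/100 = 176841/200
Step 3: increase by 50% => multiply by 150/100
  176841/200 * 150/100 = 530523/400
Final value = 530523/400

530523/400


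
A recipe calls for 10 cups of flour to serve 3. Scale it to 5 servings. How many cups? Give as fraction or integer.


Original: 10 cups for 3 servings
Target servings = 5
Scaling factor = 5/3
New amount = 10 * 5/3
= 50/3
= 50/3 cups

50/3


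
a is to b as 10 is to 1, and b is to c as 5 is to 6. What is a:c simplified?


Given a:b = 10:1 and b:c = 5:6
Make b consistent. Multiply first ratio by 5: a:b = 50:5
Multiply second ratio by 1: b:c = 5:6
Now b = 5 in both, so a:b:c = 50:5:6
Therefore a:c = 50:6
Simplify by GCD: a:c = 25:3

25:3


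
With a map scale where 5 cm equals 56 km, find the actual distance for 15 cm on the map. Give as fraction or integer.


Map scale: 5 cm = 56 km
Measured distance on map = 15 cm
Set up proportion: 15 * 56 / 5
= 840 / 5
= 168 km

168


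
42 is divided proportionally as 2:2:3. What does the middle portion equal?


Ratio = 2:2:3
Total parts = 2 + 2 + 3 = 7
Value per part = 42 / 7 = 6
First share = 2 * 6 = 12
Middle share = 2 * 6 = 12
Third share = 3 * 6 = 18

12


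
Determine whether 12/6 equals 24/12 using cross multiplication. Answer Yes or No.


Cross multiply to check 12/6 = 24/12
Left cross product: 12 * 12 = 144
Right cross product: 6 * 24 = 144
144 = 144
Equal, so proportions match => Yes

Yes


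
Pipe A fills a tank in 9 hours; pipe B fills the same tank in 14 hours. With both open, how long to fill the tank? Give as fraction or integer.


Rate of A = 1/9 job per hour
Rate of B = 1/14 job per hour
Combined rate = 1/9 + 1/14
Find common denominator: (14 + 9)/(9*14) = 23/126
Combined rate = 23/126 job per hour
Time together = 1 / (23/126) = 126/23 hours

126/23


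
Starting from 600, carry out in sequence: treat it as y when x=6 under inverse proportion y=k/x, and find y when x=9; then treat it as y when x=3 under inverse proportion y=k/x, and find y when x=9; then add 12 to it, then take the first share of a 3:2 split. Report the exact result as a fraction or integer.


Start with 600.
Step 1: Inverse prop: k = (600)*6; new y = k/9 = 600*6/9 = 400
Step 2: Inverse prop: k = (400)*3; new y = k/9 = 400*3/9 = 400/3
Step 3: Add 12: 400/3+12=436/3; split 3:2 first = 436/3*3/5 = 436/5
Final result = 436/5

436/5


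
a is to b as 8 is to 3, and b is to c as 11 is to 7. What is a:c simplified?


Given a:b = 8:3 and b:c = 11:7
Make b consistent. Multiply first ratio by 11: a:b = 88:33
Multiply second ratio by 3: b:c = 33:21
Now b = 33 in both, so a:b:c = 88:33:21
Therefore a:c = 88:21
Simplify by GCD: a:c = 88:21

88:21


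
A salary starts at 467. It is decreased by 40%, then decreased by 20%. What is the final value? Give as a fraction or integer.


Start: 467
Step 1: decrease by 40% => multiply by 60/100
  467 * 60/100 = 1401/5
Step 2: decrease by 20% => multiply by 80/100
  1401/5 * 80/100 = 5604/25
Final value = 5604/25

5604/25


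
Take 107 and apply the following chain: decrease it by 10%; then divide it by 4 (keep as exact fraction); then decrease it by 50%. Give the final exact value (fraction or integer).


Start with 107.
Step 1: Decrease by 10%: 107 * 90/100 = 963/10
Step 2: Divide by 4: 963/10 / 4 = 963/40
Step 3: Decrease by 50%: 963/40 * 50/100 = 963/80
Final result = 963/80

963/80


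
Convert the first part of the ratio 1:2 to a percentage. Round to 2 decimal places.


Total parts = 1 + 2 = 3
First part fraction = 1/3
Percentage = (1/3) * 100
= 0.333333 * 100
= 33.33%

33.33


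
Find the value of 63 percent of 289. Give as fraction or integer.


Compute 63% of 289
Convert percentage: 63% = 63/100
Multiply: 289 * 63/100
= 18207/100
= 18207/100

18207/100


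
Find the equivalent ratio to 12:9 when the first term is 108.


Original ratio: 12:9
First term target: 108
Scale factor = 108 / 12 = 9
Multiply second term: 9 * 9 = 81
Equivalent ratio = 108:81

108:81


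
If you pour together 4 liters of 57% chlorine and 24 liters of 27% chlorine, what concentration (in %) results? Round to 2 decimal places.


Solute in mixture 1 = 57% of 4 L = 4*57/100 = 57/25 L
Solute in mixture 2 = 27% of 24 L = 24*27/100 = 162/25 L
Total solute = 57/25 + 162/25 = 219/25 L
Total volume = 4 + 24 = 28 L
Final concentration = 219/25/28 * 100 = 31.29%

31.29


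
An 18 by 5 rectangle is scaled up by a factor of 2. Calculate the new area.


Original dimensions: 18 x 5
Enlargement factor = 2
New width = 18 * 2 = 36
New height = 5 * 2 = 10
New area = 36 * 10 = 360

360


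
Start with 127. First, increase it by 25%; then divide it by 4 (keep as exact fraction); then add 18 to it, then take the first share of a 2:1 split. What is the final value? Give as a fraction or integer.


Start with 127.
Step 1: Increase by 25%: 127 * 125/100 = 635/4
Step 2: Divide by 4: 635/4 / 4 = 635/16
Step 3: Add 18: 635/16+18=923/16; split 2:1 first = 923/16*2/3 = 923/24
Final result = 923/24

923/24


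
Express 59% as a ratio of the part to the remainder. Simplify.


Part = 59%, Remainder = 41%
Ratio = 59:41
GCD(59, 41) = 1
Simplify: 59:41 = 59:41

59:41


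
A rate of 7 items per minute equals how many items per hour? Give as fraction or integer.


Converting from per minute to per hour
Rate = 7 items per minute
Multiply by 60: 7 * 60
= 420 items per hour

420


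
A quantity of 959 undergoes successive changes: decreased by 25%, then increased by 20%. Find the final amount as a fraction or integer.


Start: 959
Step 1: decrease by 25% => multiply by 75/100
  959 * 75/100 = 2877/4
Step 2: increase by 20% => multiply by 120/100
  2877/4 * 120/100 = 8631/10
Final value = 8631/10

8631/10


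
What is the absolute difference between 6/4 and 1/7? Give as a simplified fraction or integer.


Simplify: 6/4 = 3/2 and 1/7 = 1/7
Find common denominator: LCD = 14
Convert: 21/14 and 2/14
Difference = |21 - 2|/14 = 19/14
Simplified = 19/14

19/14


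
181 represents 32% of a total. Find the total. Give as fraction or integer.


Given: 181 is 32% of the whole
Set up: 181 = 32/100 * whole
whole = 181 * 100 / 32
whole = 18100 / 32
whole = 4525/8

4525/8


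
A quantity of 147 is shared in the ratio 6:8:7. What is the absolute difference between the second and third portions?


Total parts = 6 + 8 + 7 = 21
Value per part = 147 / 21 = 7
Shares: 6*7=42, 8*7=56, 7*7=49
Second share = 56, third share = 49
Difference = |56 - 49| = 7

7


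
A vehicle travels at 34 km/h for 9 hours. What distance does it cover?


Using distance = speed * time
Speed = 34 km/h
Time = 9 hours
Distance = 34 * 9
= 306 km

306


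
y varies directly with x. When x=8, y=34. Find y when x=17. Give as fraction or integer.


Direct proportion: y = kx
Find k: k = 34/8 = 17/4
Compute y at x=17: y = 17/4 * 17
y = 289/4

289/4


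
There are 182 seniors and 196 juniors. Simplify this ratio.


Find GCD(182, 196)
GCD = 14
Divide both by 14: 182/14 = 13, 196/14 = 14
Simplified ratio = 13:14

13:14


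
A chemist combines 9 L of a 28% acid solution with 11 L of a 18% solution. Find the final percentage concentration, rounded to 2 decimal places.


Solute in mixture 1 = 28% of 9 L = 9*28/100 = 63/25 L
Solute in mixture 2 = 18% of 11 L = 11*18/100 = 99/50 L
Total solute = 63/25 + 99/50 = 9/2 L
Total volume = 9 + 11 = 20 L
Final concentration = 9/2/20 * 100 = 22.50%

22.50


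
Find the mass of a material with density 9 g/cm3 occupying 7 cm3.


Using mass = density * volume
Density = 9 g/cm3
Volume = 7 cm3
Mass = 9 * 7
= 63 g

63


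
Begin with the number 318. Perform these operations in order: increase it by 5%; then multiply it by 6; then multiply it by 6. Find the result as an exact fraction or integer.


Start with 318.
Step 1: Increase by 5%: 318 * 105/100 = 3339/10
Step 2: Multiply by 6: 3339/10 * 6 = 10017/5
Step 3: Multiply by 6: 10017/5 * 6 = 60102/5
Final result = 60102/5

60102/5


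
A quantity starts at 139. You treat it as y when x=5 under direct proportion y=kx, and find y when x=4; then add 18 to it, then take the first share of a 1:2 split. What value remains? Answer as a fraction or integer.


Start with 139.
Step 1: Direct prop: k = (139)/5; new y = k*4 = 139*4/5 = 556/5
Step 2: Add 18: 556/5+18=646/5; split 1:2 first = 646/5*1/3 = 646/15
Final result = 646/15

646/15


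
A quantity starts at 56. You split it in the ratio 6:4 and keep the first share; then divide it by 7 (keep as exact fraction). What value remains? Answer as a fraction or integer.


Start with 56.
Step 1: Split 6:4, first share = 56 * 6/10 = 168/5
Step 2: Divide by 7: 168/5 / 7 = 24/5
Final result = 24/5

24/5


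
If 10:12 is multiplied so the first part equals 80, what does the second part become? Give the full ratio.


Original ratio: 10:12
First term target: 80
Scale factor = 80 / 10 = 8
Multiply second term: 12 * 8 = 96
Equivalent ratio = 80:96

80:96


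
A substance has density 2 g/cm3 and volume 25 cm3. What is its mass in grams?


Using mass = density * volume
Density = 2 g/cm3
Volume = 25 cm3
Mass = 2 * 25
= 50 g

50


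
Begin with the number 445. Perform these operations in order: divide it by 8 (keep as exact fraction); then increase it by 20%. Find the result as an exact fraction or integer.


Start with 445.
Step 1: Divide by 8: 445 / 8 = 445/8
Step 2: Increase by 20%: 445/8 * 120/100 = 267/4
Final result = 267/4

267/4


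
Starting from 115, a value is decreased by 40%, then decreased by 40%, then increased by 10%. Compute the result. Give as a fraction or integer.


Start: 115
Step 1: decrease by 40% => multiply by 60/100
  115 * 60/100 = 69
Step 2: decrease by 40% => multiply by 60/100
  69 * 60/100 = 207/5
Step 3: increase by 10% => multiply by 110/100
  207/5 * 110/100 = 2277/50
Final value = 2277/50

2277/50


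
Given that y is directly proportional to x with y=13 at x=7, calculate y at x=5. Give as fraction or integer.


Direct proportion: y = kx
Find k: k = 13/7 = 13/7
Compute y at x=5: y = 13/7 * 5
y = 65/7

65/7


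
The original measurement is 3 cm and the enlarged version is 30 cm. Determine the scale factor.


Original length = 3 cm
Scaled length = 30 cm
Scale factor = 30 / 3
= 10

10


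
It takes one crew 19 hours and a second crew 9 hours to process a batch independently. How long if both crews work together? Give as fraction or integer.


Rate of A = 1/19 job per hour
Rate of B = 1/9 job per hour
Combined rate = 1/19 + 1/9
Find common denominator: (9 + 19)/(19*9) = 28/171
Combined rate = 28/171 job per hour
Time together = 1 / (28/171) = 171/28 hours

171/28


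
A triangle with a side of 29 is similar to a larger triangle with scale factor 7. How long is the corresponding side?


Similar triangles have proportional sides
Scale factor = 7
Smaller side = 29
Corresponding larger side = 29 * 7
= 203

203


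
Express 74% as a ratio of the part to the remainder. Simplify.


Part = 74%, Remainder = 26%
Ratio = 74:26
GCD(74, 26) = 2
Simplify: 37:13 = 37:13

37:13


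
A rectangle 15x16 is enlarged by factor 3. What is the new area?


Original dimensions: 15 x 16
Enlargement factor = 3
New width = 15 * 3 = 45
New height = 16 * 3 = 48
New area = 45 * 48 = 2160

2160


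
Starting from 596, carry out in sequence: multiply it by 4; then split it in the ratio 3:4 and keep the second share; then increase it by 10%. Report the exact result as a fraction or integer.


Start with 596.
Step 1: Multiply by 4: 596 * 4 = 2384
Step 2: Split 3:4, second share = 2384 * 4/7 = 9536/7
Step 3: Increase by 10%: 9536/7 * 110/100 = 52448/35
Final result = 52448/35

52448/35


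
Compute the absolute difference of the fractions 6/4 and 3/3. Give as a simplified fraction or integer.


Simplify: 6/4 = 3/2 and 3/3 = 1
Find common denominator: LCD = 2
Convert: 3/2 and 2/2
Difference = |3 - 2|/2 = 1/2
Simplified = 1/2

1/2


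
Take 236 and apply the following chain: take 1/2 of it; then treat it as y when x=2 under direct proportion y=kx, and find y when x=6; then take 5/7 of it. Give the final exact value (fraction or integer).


Start with 236.
Step 1: Take 1/2: 236 * 1/2 = 118
Step 2: Direct prop: k = (118)/2; new y = k*6 = 118*6/2 = 354
Step 3: Take 5/7: 354 * 5/7 = 1770/7
Final result = 1770/7

1770/7


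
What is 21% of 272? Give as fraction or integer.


Compute 21% of 272
Convert percentage: 21% = 21/100
Multiply: 272 * 21/100
= 5712/100
= 1428/25

1428/25


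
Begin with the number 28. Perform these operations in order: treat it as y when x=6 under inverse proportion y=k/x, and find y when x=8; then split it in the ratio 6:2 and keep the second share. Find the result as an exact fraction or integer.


Start with 28.
Step 1: Inverse prop: k = (28)*6; new y = k/8 = 28*6/8 = 21
Step 2: Split 6:2, second share = 21 * 2/8 = 21/4
Final result = 21/4

21/4


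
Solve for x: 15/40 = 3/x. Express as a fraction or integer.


Setting up: 15/40 = 3/x
Cross multiply: 15 * x = 40 * 3
15x = 120
x = 120/15
x = 8

8


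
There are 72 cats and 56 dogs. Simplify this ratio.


Find GCD(72, 56)
GCD = 8
Divide both by 8: 72/8 = 9, 56/8 = 7
Simplified ratio = 9:7

9:7


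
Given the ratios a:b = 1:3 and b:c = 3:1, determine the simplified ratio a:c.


Given a:b = 1:3 and b:c = 3:1
Make b consistent. Multiply first ratio by 3: a:b = 3:9
Multiply second ratio by 3: b:c = 9:3
Now b = 9 in both, so a:b:c = 3:9:3
Therefore a:c = 3:3
Simplify by GCD: a:c = 1:1

1:1


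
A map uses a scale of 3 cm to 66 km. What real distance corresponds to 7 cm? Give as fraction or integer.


Map scale: 3 cm = 66 km
Measured distance on map = 7 cm
Set up proportion: 7 * 66 / 3
= 462 / 3
= 154 km

154


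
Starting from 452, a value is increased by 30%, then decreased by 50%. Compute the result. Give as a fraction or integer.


Start: 452
Step 1: increase by 30% => multiply by 130/100
  452 * 130/100 = 2938/5
Step 2: decrease by 50% => multiply by 50/100
  2938/5 * 50/100 = 1469/5
Final value = 1469/5

1469/5


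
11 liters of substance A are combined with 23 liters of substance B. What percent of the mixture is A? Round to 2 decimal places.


Volume of A = 11 L
Volume of B = 23 L
Total volume = 11 + 23 = 34 L
Percentage of A = (11/34) * 100
= 32.35%

32.35


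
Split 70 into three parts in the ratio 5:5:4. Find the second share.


Ratio = 5:5:4
Total parts = 5 + 5 + 4 = 14
Value per part = 70 / 14 = 5
First share = 5 * 5 = 25
Middle share = 5 * 5 = 25
Third share = 4 * 5 = 20

25


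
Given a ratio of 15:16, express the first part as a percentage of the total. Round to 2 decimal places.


Total parts = 15 + 16 = 31
First part fraction = 15/31
Percentage = (15/31) * 100
= 0.483871 * 100
= 48.39%

48.39


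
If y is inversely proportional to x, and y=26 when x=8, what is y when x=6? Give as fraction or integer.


Inverse proportion: y = k/x
Find k: k = 8 * 26 = 208
Compute y at x=6: y = 208/6
y = 104/3

104/3


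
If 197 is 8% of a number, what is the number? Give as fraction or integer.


Given: 197 is 8% of the whole
Set up: 197 = 8/100 * whole
whole = 197 * 100 / 8
whole = 19700 / 8
whole = 4925/2

4925/2
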